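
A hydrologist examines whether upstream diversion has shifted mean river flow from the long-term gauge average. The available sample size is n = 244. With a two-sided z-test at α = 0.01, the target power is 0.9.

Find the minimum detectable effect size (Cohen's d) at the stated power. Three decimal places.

d ≈ 0.247

Need Φ(δ − 2.576) = 0.9, so δ = 2.576 + 1.282 = 3.857.
(Lower-tail contribution to power is negligible for δ > 0.)
δ = d·√n ⇒ d = δ/√n = 3.857/√244 = 0.2469.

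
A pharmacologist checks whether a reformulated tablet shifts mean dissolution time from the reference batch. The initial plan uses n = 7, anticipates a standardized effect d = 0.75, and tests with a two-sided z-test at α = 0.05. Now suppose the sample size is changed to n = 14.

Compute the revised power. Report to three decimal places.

Power ≈ 0.801

With n = 14: δ = d·√n = 0.75 × √14 = 2.8062. Critical value z_{0.025} = 1.960.
Revised power = Φ(δ − 1.960) + Φ(−δ − 1.960) = Φ(0.846) + Φ(-4.766) = 0.8013 + 0.0000 = 0.8013.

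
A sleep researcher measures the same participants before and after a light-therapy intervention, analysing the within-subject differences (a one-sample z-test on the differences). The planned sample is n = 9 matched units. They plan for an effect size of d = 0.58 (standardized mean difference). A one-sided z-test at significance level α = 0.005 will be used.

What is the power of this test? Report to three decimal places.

Power ≈ 0.202

Noncentrality parameter: δ = d·√n = 0.58 × √9 = 1.7400
Critical value for a one-sided test at α = 0.005: z_α = 2.576.
Power = P(Z > 2.576 − δ) = Φ(-0.836) = 0.2016.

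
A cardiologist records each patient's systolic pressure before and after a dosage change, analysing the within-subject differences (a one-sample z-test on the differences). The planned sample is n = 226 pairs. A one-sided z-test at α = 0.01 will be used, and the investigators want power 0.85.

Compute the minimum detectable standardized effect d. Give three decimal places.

d ≈ 0.224

Required noncentrality: δ = z_{0.01} + z_{0.15} = 2.326 + 1.036 = 3.363.
δ = d·√n ⇒ d = δ/√n = 3.363/√226 = 0.2237.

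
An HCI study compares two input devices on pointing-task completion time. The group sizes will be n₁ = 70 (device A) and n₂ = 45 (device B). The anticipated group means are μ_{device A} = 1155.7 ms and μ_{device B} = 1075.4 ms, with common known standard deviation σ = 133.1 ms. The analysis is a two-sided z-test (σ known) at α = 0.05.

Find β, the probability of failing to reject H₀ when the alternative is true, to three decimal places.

β ≈ 0.116

Standardized effect: d = |μ_{device A} − μ_{device B}| / σ = |1155.7 − 1075.4| / 133.1 = 0.6033
Noncentrality parameter: δ = d / √(1/n₁ + 1/n₂) = 0.6033 / √(1/70 + 1/45) = 3.1575
Critical value for a two-sided test at α = 0.05: z_{α/2} = 1.960.
Power = Φ(δ − 1.960) + Φ(−δ − 1.960) = Φ(1.198) + Φ(-5.117) = 0.8845 + 0.0000 = 0.8845.
Type II error: β = 1 − power = 1 − 0.8845 = 0.1155.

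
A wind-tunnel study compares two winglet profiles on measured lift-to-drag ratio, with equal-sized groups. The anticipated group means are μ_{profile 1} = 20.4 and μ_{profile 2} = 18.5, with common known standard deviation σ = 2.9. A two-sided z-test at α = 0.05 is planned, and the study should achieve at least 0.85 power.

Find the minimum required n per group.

n = 42 per group

Standardized effect: d = |μ_{profile 1} − μ_{profile 2}| / σ = |20.4 − 18.5| / 2.9 = 0.6552
For power 0.85 need Φ(δ − z_{0.025}) = 0.85, so δ = z_{0.025} + z_{0.15} = 1.960 + 1.036 = 2.996.
(Ignoring the negligible lower-tail rejection probability gives the usual closed-form inversion.)
δ = d·√(n/2) ⇒ n = 2(δ/d)² = 2 × (2.996 / 0.6552)² = 41.83.
Rounding up, n = 42 per group.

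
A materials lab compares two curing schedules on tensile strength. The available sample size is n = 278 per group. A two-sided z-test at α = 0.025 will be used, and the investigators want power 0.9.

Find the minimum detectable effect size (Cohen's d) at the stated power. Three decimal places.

Required noncentrality: δ = z_{0.0125} + z_{0.10} = 2.241 + 1.282 = 3.523.
(The second rejection-region term Φ(−δ − z_{α/2}) is negligible and dropped.)
δ = d·√(n/2) ⇒ d = δ/√(n/2) = 3.523/√(278/2) = 0.2988.

d ≈ 0.299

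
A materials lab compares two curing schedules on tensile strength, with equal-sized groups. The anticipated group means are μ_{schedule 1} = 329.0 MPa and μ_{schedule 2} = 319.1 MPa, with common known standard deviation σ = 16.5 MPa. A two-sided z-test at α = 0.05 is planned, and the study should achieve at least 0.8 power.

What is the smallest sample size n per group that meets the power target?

n = 44 per group

Standardized effect: d = |μ_{schedule 1} − μ_{schedule 2}| / σ = |329.0 − 319.1| / 16.5 = 0.6000
For power 0.8 need Φ(δ − z_{0.025}) = 0.8, so δ = z_{0.025} + z_{0.20} = 1.960 + 0.842 = 2.802.
(The Φ(−δ − z_{α/2}) term is vanishingly small for δ > 0 and is dropped in the standard sample-size formula.)
δ = d·√(n/2) ⇒ n = 2(δ/d)² = 2 × (2.802 / 0.6000)² = 43.60.
Rounding up, n = 44 per group.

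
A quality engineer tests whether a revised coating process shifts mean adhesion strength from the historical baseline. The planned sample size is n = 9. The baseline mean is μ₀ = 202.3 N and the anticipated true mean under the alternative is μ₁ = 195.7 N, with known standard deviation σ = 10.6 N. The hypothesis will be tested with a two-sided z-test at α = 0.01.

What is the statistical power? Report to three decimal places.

Power ≈ 0.240

Standardized effect: d = |μ₁ − μ₀| / σ = |195.7 − 202.3| / 10.6 = 0.6226
Noncentrality parameter: δ = d·√n = 0.6226 × √9 = 1.8679
Critical value for a two-sided test at α = 0.01: z_{α/2} = 2.576.
Power = Φ(δ − 2.576) + Φ(−δ − 2.576) = Φ(-0.708) + Φ(-4.444) = 0.2395 + 0.0000 = 0.2395.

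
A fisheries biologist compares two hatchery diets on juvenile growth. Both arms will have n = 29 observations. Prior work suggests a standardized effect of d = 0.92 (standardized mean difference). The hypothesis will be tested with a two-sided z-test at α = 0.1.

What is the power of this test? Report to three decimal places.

Noncentrality parameter: δ = d·√(n/2) = 0.92 × √(29/2) = 3.5033
Two-sided α = 0.1 → critical value z_{0.05} = 1.645.
Power = Φ(δ − 1.645) + Φ(−δ − 1.645) = Φ(1.858) + Φ(-5.148) = 0.9684 + 0.0000 = 0.9684.

Power ≈ 0.968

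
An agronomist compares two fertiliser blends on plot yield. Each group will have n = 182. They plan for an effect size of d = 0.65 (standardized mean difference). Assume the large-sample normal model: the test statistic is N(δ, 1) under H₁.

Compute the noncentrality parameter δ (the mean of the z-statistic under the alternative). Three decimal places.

The noncentrality parameter scales effect size by the design's sample-size factor: δ = d·√(n/2) = 0.65 × √(182/2) = 6.2006

δ ≈ 6.201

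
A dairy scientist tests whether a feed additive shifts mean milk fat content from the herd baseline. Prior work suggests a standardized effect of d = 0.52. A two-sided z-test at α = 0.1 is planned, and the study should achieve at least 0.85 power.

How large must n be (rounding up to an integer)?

n = 27

For power 0.85 need Φ(δ − z_{0.05}) = 0.85, so δ = z_{0.05} + z_{0.15} = 1.645 + 1.036 = 2.681.
(For δ > 0 the lower-tail rejection region contributes negligibly to power, so the one-term inversion is standard.)
δ = d·√n ⇒ n = (δ/d)² = (2.681 / 0.52)² = 26.59.
Rounding up, n = 27.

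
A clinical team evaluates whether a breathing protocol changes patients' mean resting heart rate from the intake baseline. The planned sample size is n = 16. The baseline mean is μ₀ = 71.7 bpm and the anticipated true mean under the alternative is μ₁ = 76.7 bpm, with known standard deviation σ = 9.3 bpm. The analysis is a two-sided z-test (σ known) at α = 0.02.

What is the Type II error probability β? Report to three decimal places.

Standardized effect: d = |μ₁ − μ₀| / σ = |76.7 − 71.7| / 9.3 = 0.5376
Noncentrality parameter: δ = d·√n = 0.5376 × √16 = 2.1505
Critical value for a two-sided test at α = 0.02: z_{α/2} = 2.326.
Power = Φ(δ − 2.326) + Φ(−δ − 2.326) = Φ(-0.176) + Φ(-4.477) = 0.4302 + 0.0000 = 0.4302.
Type II error: β = 1 − power = 1 − 0.4302 = 0.5698.

β ≈ 0.570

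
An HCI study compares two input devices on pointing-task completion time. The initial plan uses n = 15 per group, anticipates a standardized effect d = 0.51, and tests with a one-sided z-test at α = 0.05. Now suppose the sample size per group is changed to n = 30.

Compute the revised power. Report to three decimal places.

With n = 30 per group: δ = d·√(n/2) = 0.51 × √(30/2) = 1.9752. Critical value z_{0.05} = 1.645.
Revised power = P(Z > 1.645 − δ) = Φ(0.330) = 0.6294.

Power ≈ 0.629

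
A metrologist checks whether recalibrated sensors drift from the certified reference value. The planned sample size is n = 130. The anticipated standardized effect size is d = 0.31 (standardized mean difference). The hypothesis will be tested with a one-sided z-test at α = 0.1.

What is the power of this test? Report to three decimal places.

Power ≈ 0.988

Noncentrality parameter: δ = d·√n = 0.31 × √130 = 3.5345
One-sided α = 0.1 → critical value z_{0.1} = 1.282.
Power = Φ(δ − 1.282) = Φ(2.253) = 0.9879.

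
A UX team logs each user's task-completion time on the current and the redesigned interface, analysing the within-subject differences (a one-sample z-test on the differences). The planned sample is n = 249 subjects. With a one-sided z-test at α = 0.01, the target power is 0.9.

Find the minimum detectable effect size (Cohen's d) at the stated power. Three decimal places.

Required noncentrality: δ = z_{0.01} + z_{0.10} = 2.326 + 1.282 = 3.608.
δ = d·√n ⇒ d = δ/√n = 3.608/√249 = 0.2286.

d ≈ 0.229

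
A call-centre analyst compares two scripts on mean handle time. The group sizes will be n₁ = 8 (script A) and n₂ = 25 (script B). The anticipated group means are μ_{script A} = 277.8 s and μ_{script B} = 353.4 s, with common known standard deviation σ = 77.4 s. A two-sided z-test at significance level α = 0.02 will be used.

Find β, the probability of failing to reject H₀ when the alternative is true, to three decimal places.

Standardized effect: d = |μ_{script A} − μ_{script B}| / σ = |277.8 − 353.4| / 77.4 = 0.9767
Noncentrality parameter: δ = d / √(1/n₁ + 1/n₂) = 0.9767 / √(1/8 + 1/25) = 2.4046
Two-sided α = 0.02 → critical value z_{0.01} = 2.326.
Power = Φ(δ − 2.326) + Φ(−δ − 2.326) = Φ(0.078) + Φ(-4.731) = 0.5312 + 0.0000 = 0.5312.
Type II error: β = 1 − power = 1 − 0.5312 = 0.4688.

β ≈ 0.469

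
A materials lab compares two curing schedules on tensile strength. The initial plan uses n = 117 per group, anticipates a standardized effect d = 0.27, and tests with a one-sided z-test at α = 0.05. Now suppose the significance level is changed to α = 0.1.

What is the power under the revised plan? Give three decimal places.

Power ≈ 0.783

δ = d·√(n/2) = 0.27 × √(117/2) = 2.0651 (unchanged). New critical value: z_{0.1} = 1.282.
Revised power = Φ(δ − 1.282) = Φ(0.784) = 0.7833.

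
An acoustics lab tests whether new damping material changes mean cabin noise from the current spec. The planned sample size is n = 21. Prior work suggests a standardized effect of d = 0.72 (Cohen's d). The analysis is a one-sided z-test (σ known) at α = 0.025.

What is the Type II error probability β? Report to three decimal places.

Noncentrality parameter: δ = d·√n = 0.72 × √21 = 3.2995
Critical value for a one-sided test at α = 0.025: z_α = 1.960.
Power = P(Z > 1.960 − δ) = Φ(1.339) = 0.9098.
Type II error: β = 1 − power = 1 − 0.9098 = 0.0902.

β ≈ 0.090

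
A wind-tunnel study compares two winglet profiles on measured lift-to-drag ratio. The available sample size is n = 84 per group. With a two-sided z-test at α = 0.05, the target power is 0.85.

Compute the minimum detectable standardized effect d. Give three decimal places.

d ≈ 0.462

Need Φ(δ − 1.960) = 0.85, so δ = 1.960 + 1.036 = 2.996.
(Lower-tail contribution to power is negligible for δ > 0.)
δ = d·√(n/2) ⇒ d = δ/√(n/2) = 2.996/√(84/2) = 0.4624.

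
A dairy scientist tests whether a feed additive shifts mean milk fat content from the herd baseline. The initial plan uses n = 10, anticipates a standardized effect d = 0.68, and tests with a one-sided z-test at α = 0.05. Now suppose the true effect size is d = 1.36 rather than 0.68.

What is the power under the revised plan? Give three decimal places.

With d = 1.36: δ = d·√n = 1.36 × √10 = 4.3007. Critical value z_{0.05} = 1.645.
Revised power = Φ(δ − 1.645) = Φ(2.656) = 0.9960.

Power ≈ 0.996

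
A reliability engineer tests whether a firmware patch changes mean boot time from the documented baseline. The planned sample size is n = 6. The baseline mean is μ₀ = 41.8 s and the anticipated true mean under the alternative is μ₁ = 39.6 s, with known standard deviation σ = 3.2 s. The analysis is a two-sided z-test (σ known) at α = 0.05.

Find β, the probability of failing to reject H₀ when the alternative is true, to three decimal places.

β ≈ 0.609

Standardized effect: d = |μ₁ − μ₀| / σ = |39.6 − 41.8| / 3.2 = 0.6875
Noncentrality parameter: δ = d·√n = 0.6875 × √6 = 1.6840
Critical value for a two-sided test at α = 0.05: z_{α/2} = 1.960.
Power = Φ(δ − 1.960) + Φ(−δ − 1.960) = Φ(-0.276) + Φ(-3.644) = 0.3913 + 0.0001 = 0.3914.
Type II error: β = 1 − power = 1 − 0.3914 = 0.6086.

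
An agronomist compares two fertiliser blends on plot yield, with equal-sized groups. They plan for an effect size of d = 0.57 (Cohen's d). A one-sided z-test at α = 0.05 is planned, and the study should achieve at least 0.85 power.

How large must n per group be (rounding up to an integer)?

Set Φ(δ − 1.645) = 0.85; then δ − 1.645 = Φ⁻¹(0.85) = 1.036, giving δ = 2.681.
δ = d·√(n/2) ⇒ n = 2(δ/d)² = 2 × (2.681 / 0.57)² = 44.26.
Round up to the next whole unit.

n = 45 per group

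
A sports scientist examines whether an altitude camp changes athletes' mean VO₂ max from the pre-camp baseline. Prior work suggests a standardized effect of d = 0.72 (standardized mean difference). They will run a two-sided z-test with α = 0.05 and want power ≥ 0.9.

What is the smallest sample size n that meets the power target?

n = 21

For power 0.9 need Φ(δ − z_{0.025}) = 0.9, so δ = z_{0.025} + z_{0.10} = 1.960 + 1.282 = 3.242.
(Ignoring the negligible lower-tail rejection probability gives the usual closed-form inversion.)
δ = d·√n ⇒ n = (δ/d)² = (3.242 / 0.72)² = 20.27.
Round up to the next whole unit.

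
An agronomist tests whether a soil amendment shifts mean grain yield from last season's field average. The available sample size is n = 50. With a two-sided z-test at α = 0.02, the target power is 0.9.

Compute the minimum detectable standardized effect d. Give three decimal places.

d ≈ 0.510

Need Φ(δ − 2.326) = 0.9, so δ = 2.326 + 1.282 = 3.608.
(Lower-tail contribution to power is negligible for δ > 0.)
δ = d·√n ⇒ d = δ/√n = 3.608/√50 = 0.5102.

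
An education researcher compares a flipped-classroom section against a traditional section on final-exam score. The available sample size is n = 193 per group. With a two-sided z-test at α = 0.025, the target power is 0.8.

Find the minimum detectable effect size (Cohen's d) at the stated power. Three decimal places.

d ≈ 0.314

Need Φ(δ − 2.241) = 0.8, so δ = 2.241 + 0.842 = 3.083.
(Lower-tail contribution to power is negligible for δ > 0.)
δ = d·√(n/2) ⇒ d = δ/√(n/2) = 3.083/√(193/2) = 0.3138.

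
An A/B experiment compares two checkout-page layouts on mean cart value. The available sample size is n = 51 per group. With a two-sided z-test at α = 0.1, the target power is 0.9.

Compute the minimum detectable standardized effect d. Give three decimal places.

d ≈ 0.580

Required noncentrality: δ = z_{0.05} + z_{0.10} = 1.645 + 1.282 = 2.926.
(The second rejection-region term Φ(−δ − z_{α/2}) is negligible and dropped.)
δ = d·√(n/2) ⇒ d = δ/√(n/2) = 2.926/√(51/2) = 0.5795.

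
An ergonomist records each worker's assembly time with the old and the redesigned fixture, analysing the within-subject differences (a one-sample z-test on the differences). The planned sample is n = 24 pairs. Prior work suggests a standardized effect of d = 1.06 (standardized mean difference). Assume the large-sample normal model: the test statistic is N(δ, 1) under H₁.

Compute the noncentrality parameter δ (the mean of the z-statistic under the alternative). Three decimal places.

δ ≈ 5.193

The noncentrality parameter scales effect size by the design's sample-size factor: δ = d·√n = 1.06 × √24 = 5.1929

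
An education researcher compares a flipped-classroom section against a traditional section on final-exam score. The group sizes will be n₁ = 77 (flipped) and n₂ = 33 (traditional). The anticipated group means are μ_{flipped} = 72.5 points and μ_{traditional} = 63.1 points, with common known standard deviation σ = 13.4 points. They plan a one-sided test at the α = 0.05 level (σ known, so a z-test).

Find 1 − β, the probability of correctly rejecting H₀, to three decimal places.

Power ≈ 0.958

Standardized effect: d = |μ_{flipped} − μ_{traditional}| / σ = |72.5 − 63.1| / 13.4 = 0.7015
Noncentrality parameter: δ = d / √(1/n₁ + 1/n₂) = 0.7015 / √(1/77 + 1/33) = 3.3715
One-sided α = 0.05 → critical value z_{0.05} = 1.645.
Power = P(Z > 1.645 − δ) = Φ(1.727) = 0.9579.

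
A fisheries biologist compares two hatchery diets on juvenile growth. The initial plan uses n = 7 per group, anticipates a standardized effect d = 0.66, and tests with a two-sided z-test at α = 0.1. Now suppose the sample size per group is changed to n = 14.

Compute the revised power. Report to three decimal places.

Power ≈ 0.541

With n = 14 per group: δ = d·√(n/2) = 0.66 × √(14/2) = 1.7462. Critical value z_{0.05} = 1.645.
Revised power = Φ(δ − 1.645) + Φ(−δ − 1.645) = Φ(0.101) + Φ(-3.391) = 0.5404 + 0.0003 = 0.5407.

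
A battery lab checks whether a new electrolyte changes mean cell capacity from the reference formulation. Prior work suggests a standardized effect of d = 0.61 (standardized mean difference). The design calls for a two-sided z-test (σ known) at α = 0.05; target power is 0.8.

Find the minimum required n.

n = 22

Set Φ(δ − 1.960) = 0.8; then δ − 1.960 = Φ⁻¹(0.8) = 0.842, giving δ = 2.802.
(The Φ(−δ − z_{α/2}) term is vanishingly small for δ > 0 and is dropped in the standard sample-size formula.)
δ = d·√n ⇒ n = (δ/d)² = (2.802 / 0.61)² = 21.09.
Rounding up, n = 22.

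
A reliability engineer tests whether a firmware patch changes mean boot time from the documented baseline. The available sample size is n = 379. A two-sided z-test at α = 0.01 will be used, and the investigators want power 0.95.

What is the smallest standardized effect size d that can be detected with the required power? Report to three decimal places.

d ≈ 0.217

Required noncentrality: δ = z_{0.005} + z_{0.05} = 2.576 + 1.645 = 4.221.
(Lower-tail contribution to power is negligible for δ > 0.)
δ = d·√n ⇒ d = δ/√n = 4.221/√379 = 0.2168.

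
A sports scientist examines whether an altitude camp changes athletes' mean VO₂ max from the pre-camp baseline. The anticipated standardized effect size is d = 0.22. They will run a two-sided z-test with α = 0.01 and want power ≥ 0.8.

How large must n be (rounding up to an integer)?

For power 0.8 need Φ(δ − z_{0.005}) = 0.8, so δ = z_{0.005} + z_{0.20} = 2.576 + 0.842 = 3.417.
(The Φ(−δ − z_{α/2}) term is vanishingly small for δ > 0 and is dropped in the standard sample-size formula.)
δ = d·√n ⇒ n = (δ/d)² = (3.417 / 0.22)² = 241.30.
Rounding up, n = 242.

n = 242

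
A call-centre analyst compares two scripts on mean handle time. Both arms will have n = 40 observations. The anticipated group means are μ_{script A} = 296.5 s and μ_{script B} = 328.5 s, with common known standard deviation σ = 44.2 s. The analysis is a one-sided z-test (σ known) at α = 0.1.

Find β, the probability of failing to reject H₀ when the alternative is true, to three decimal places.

β ≈ 0.025

Standardized effect: d = |μ_{script A} − μ_{script B}| / σ = |296.5 − 328.5| / 44.2 = 0.7240
Noncentrality parameter: δ = d·√(n/2) = 0.7240 × √(40/2) = 3.2377
Critical value for a one-sided test at α = 0.1: z_α = 1.282.
Power = Φ(δ − 1.282) = Φ(1.956) = 0.9748.
Type II error: β = 1 − power = 1 − 0.9748 = 0.0252.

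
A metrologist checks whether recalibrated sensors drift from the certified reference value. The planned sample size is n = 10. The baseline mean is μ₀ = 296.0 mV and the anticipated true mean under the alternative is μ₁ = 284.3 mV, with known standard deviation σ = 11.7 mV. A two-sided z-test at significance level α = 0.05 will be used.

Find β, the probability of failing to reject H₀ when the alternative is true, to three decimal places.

Standardized effect: d = |μ₁ − μ₀| / σ = |284.3 − 296.0| / 11.7 = 1.0000
Noncentrality parameter: δ = d·√n = 1.0000 × √10 = 3.1623
Critical value for a two-sided test at α = 0.05: z_{α/2} = 1.960.
Power = Φ(δ − 1.960) + Φ(−δ − 1.960) = Φ(1.202) + Φ(-5.122) = 0.8854 + 0.0000 = 0.8854.
Type II error: β = 1 − power = 1 − 0.8854 = 0.1146.

β ≈ 0.115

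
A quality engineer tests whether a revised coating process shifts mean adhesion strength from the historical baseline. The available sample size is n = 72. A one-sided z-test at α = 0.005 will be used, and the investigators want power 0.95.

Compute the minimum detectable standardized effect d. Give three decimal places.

d ≈ 0.497

Need Φ(δ − 2.576) = 0.95, so δ = 2.576 + 1.645 = 4.221.
δ = d·√n ⇒ d = δ/√n = 4.221/√72 = 0.4974.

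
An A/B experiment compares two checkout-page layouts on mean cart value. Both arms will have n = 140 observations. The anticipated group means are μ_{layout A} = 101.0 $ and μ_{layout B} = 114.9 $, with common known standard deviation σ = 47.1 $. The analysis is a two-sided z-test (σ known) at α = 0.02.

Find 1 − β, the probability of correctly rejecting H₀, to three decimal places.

Standardized effect: d = |μ_{layout A} − μ_{layout B}| / σ = |101.0 − 114.9| / 47.1 = 0.2951
Noncentrality parameter: δ = d·√(n/2) = 0.2951 × √(140/2) = 2.4691
Critical value for a two-sided test at α = 0.02: z_{α/2} = 2.326.
Power = Φ(δ − 2.326) + Φ(−δ − 2.326) = Φ(0.143) + Φ(-4.795) = 0.5568 + 0.0000 = 0.5568.

Power ≈ 0.557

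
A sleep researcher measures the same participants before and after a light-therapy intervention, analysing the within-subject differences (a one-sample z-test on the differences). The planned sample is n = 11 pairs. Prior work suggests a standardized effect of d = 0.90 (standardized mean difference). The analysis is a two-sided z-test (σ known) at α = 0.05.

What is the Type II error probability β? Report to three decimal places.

β ≈ 0.153

Noncentrality parameter: δ = d·√n = 0.90 × √11 = 2.9850
Critical value for a two-sided test at α = 0.05: z_{α/2} = 1.960.
Power = Φ(δ − 1.960) + Φ(−δ − 1.960) = Φ(1.025) + Φ(-4.945) = 0.8473 + 0.0000 = 0.8473.
Type II error: β = 1 − power = 1 − 0.8473 = 0.1527.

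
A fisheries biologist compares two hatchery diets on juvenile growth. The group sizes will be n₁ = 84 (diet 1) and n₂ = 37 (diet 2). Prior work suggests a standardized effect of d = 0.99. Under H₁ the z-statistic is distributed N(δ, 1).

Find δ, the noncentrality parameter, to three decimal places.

δ ≈ 5.017

The noncentrality parameter scales effect size by the design's sample-size factor: δ = d / √(1/n₁ + 1/n₂) = 0.99 / √(1/84 + 1/37) = 5.0174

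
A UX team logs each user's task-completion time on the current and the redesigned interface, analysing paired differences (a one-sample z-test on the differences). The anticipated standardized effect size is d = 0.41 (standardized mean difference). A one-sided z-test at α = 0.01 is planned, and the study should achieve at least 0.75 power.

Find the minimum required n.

n = 54

Set Φ(δ − 2.326) = 0.75; then δ − 2.326 = Φ⁻¹(0.75) = 0.674, giving δ = 3.001.
δ = d·√n ⇒ n = (δ/d)² = (3.001 / 0.41)² = 53.57.
Rounding up, n = 54.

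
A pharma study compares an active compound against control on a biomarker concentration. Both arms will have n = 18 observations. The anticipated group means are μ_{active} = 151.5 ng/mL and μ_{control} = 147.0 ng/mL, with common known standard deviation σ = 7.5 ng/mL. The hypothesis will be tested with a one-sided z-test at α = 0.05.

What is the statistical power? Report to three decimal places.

Standardized effect: d = |μ_{active} − μ_{control}| / σ = |151.5 − 147.0| / 7.5 = 0.6000
Noncentrality parameter: δ = d·√(n/2) = 0.6000 × √(18/2) = 1.8000
One-sided α = 0.05 → critical value z_{0.05} = 1.645.
Power = Φ(δ − 1.645) = Φ(0.155) = 0.5616.

Power ≈ 0.562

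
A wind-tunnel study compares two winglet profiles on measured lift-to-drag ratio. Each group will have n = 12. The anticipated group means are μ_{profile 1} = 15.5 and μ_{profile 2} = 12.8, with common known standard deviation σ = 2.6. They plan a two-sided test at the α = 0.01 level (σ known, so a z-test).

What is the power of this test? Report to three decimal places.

Standardized effect: d = |μ_{profile 1} − μ_{profile 2}| / σ = |15.5 − 12.8| / 2.6 = 1.0385
Noncentrality parameter: δ = d·√(n/2) = 1.0385 × √(12/2) = 2.5437
Critical value for a two-sided test at α = 0.01: z_{α/2} = 2.576.
Power = Φ(δ − 2.576) + Φ(−δ − 2.576) = Φ(-0.032) + Φ(-5.120) = 0.4872 + 0.0000 = 0.4872.

Power ≈ 0.487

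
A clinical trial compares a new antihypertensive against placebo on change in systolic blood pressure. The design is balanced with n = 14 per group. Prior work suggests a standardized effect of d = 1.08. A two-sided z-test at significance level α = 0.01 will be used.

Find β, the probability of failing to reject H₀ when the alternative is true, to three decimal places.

Noncentrality parameter: δ = d·√(n/2) = 1.08 × √(14/2) = 2.8574
Two-sided α = 0.01 → critical value z_{0.005} = 2.576.
Power = Φ(δ − 2.576) + Φ(−δ − 2.576) = Φ(0.282) + Φ(-5.433) = 0.6109 + 0.0000 = 0.6109.
Type II error: β = 1 − power = 1 − 0.6109 = 0.3891.

β ≈ 0.389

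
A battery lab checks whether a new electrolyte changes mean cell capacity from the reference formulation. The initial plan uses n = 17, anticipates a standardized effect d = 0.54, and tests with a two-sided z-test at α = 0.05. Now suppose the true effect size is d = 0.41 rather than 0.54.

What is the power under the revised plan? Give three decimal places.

Power ≈ 0.394

With d = 0.41: δ = d·√n = 0.41 × √17 = 1.6905. Critical value z_{0.025} = 1.960.
Revised power = Φ(δ − 1.960) + Φ(−δ − 1.960) = Φ(-0.269) + Φ(-3.650) = 0.3938 + 0.0001 = 0.3939.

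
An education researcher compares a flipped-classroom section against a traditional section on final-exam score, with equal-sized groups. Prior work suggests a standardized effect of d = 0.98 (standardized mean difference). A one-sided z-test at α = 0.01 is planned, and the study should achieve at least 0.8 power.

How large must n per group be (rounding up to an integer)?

Set Φ(δ − 2.326) = 0.8; then δ − 2.326 = Φ⁻¹(0.8) = 0.842, giving δ = 3.168.
δ = d·√(n/2) ⇒ n = 2(δ/d)² = 2 × (3.168 / 0.98)² = 20.90.
Rounding up, n = 21 per group.

n = 21 per group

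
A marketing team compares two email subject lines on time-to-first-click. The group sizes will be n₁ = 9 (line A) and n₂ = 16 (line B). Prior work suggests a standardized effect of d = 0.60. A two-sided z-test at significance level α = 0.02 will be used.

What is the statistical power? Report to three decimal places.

Noncentrality parameter: δ = d / √(1/n₁ + 1/n₂) = 0.60 / √(1/9 + 1/16) = 1.4400
Two-sided α = 0.02 → critical value z_{0.01} = 2.326.
Power = Φ(δ − 2.326) + Φ(−δ − 2.326) = Φ(-0.886) + Φ(-3.766) = 0.1877 + 0.0001 = 0.1878.

Power ≈ 0.188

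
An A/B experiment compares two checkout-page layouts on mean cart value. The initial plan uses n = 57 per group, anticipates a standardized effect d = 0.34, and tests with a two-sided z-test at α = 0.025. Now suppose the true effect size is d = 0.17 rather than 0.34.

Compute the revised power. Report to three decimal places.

With d = 0.17: δ = d·√(n/2) = 0.17 × √(57/2) = 0.9076. Critical value z_{0.0125} = 2.241.
Revised power = Φ(δ − 2.241) + Φ(−δ − 2.241) = Φ(-1.334) + Φ(-3.149) = 0.0911 + 0.0008 = 0.0919.

Power ≈ 0.092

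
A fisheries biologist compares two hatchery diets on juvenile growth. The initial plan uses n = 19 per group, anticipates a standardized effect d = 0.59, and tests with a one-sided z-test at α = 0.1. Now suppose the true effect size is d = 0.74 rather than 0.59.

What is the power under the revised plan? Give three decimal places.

Power ≈ 0.841

With d = 0.74: δ = d·√(n/2) = 0.74 × √(19/2) = 2.2808. Critical value z_{0.1} = 1.282.
Revised power = Φ(δ − 1.282) = Φ(0.999) = 0.8412.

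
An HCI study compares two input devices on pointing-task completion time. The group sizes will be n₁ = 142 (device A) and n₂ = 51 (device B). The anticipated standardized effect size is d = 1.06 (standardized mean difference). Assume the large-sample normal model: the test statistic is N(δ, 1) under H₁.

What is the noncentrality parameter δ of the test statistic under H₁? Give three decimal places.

δ ≈ 6.493

δ = d / √(1/n₁ + 1/n₂) = 1.06 / √(1/142 + 1/51) = 6.4932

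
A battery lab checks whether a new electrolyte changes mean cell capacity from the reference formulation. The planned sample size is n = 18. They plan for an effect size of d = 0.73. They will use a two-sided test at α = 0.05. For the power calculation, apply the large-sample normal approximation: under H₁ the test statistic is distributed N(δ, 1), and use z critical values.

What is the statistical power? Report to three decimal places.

Power ≈ 0.872

Noncentrality parameter: δ = d·√n = 0.73 × √18 = 3.0971
Two-sided α = 0.05 → critical value z_{0.025} = 1.960.
Power = Φ(δ − 1.960) + Φ(−δ − 1.960) = Φ(1.137) + Φ(-5.057) = 0.8723 + 0.0000 = 0.8723.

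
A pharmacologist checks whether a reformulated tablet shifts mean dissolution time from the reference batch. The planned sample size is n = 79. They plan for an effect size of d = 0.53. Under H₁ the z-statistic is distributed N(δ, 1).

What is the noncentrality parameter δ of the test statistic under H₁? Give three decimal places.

δ ≈ 4.711

The noncentrality parameter scales effect size by the design's sample-size factor: δ = d·√n = 0.53 × √79 = 4.7107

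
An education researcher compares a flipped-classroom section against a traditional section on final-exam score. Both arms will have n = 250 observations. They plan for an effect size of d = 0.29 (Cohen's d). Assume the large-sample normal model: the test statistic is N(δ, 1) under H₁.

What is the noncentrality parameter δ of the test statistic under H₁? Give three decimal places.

δ ≈ 3.242

The noncentrality parameter scales effect size by the design's sample-size factor: δ = d·√(n/2) = 0.29 × √(250/2) = 3.2423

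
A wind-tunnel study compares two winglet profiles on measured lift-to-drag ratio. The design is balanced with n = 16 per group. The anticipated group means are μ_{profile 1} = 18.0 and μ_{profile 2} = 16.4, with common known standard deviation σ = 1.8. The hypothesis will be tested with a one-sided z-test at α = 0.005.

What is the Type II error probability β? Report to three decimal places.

β ≈ 0.525

Standardized effect: d = |μ_{profile 1} − μ_{profile 2}| / σ = |18.0 − 16.4| / 1.8 = 0.8889
Noncentrality parameter: δ = d·√(n/2) = 0.8889 × √(16/2) = 2.5142
One-sided α = 0.005 → critical value z_{0.005} = 2.576.
Power = Φ(δ − 2.576) = Φ(-0.062) = 0.4754.
Type II error: β = 1 − power = 1 − 0.4754 = 0.5246.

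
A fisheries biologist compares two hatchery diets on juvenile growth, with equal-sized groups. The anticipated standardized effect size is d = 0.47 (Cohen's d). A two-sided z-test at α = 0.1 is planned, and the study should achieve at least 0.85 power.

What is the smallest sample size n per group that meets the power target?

For power 0.85 need Φ(δ − z_{0.05}) = 0.85, so δ = z_{0.05} + z_{0.15} = 1.645 + 1.036 = 2.681.
(Ignoring the negligible lower-tail rejection probability gives the usual closed-form inversion.)
δ = d·√(n/2) ⇒ n = 2(δ/d)² = 2 × (2.681 / 0.47)² = 65.09.
Rounding up, n = 66 per group.

n = 66 per group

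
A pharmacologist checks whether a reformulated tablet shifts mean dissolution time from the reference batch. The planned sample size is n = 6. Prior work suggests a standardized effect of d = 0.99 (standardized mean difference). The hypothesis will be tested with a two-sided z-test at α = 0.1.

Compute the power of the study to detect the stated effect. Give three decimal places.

Noncentrality parameter: δ = d·√n = 0.99 × √6 = 2.4250
Critical value for a two-sided test at α = 0.1: z_{α/2} = 1.645.
Power = Φ(δ − 1.645) + Φ(−δ − 1.645) = Φ(0.780) + Φ(-4.070) = 0.7823 + 0.0000 = 0.7824.

Power ≈ 0.782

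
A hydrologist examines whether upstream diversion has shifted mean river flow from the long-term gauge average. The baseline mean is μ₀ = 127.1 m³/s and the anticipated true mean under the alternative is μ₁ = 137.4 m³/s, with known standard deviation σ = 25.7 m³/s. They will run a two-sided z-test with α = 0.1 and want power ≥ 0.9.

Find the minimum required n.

n = 54

Standardized effect: d = |μ₁ − μ₀| / σ = |137.4 − 127.1| / 25.7 = 0.4008
Set Φ(δ − 1.645) = 0.9; then δ − 1.645 = Φ⁻¹(0.9) = 1.282, giving δ = 2.926.
(Ignoring the negligible lower-tail rejection probability gives the usual closed-form inversion.)
δ = d·√n ⇒ n = (δ/d)² = (2.926 / 0.4008)² = 53.32.
Round up to the next whole unit.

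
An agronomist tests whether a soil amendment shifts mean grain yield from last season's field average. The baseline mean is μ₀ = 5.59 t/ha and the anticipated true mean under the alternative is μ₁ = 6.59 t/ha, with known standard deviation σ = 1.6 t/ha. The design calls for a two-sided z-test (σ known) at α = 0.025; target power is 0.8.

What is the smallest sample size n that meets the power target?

n = 25

Standardized effect: d = |μ₁ − μ₀| / σ = |6.59 − 5.59| / 1.6 = 0.6250
For power 0.8 need Φ(δ − z_{0.0125}) = 0.8, so δ = z_{0.0125} + z_{0.20} = 2.241 + 0.842 = 3.083.
(For δ > 0 the lower-tail rejection region contributes negligibly to power, so the one-term inversion is standard.)
δ = d·√n ⇒ n = (δ/d)² = (3.083 / 0.6250)² = 24.33.
Round up to the next whole unit.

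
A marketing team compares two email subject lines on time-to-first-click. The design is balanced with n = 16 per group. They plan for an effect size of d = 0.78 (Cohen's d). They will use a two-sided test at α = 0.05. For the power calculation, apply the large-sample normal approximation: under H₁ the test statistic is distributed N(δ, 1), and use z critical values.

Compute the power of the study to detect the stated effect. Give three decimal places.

Power ≈ 0.597

Noncentrality parameter: δ = d·√(n/2) = 0.78 × √(16/2) = 2.2062
Two-sided α = 0.05 → critical value z_{0.025} = 1.960.
Power = Φ(δ − 1.960) + Φ(−δ − 1.960) = Φ(0.246) + Φ(-4.166) = 0.5972 + 0.0000 = 0.5973.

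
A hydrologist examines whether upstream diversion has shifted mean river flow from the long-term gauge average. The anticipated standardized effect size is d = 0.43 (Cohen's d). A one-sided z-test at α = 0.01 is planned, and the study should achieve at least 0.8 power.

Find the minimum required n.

n = 55

For power 0.8 need Φ(δ − z_{0.01}) = 0.8, so δ = z_{0.01} + z_{0.20} = 2.326 + 0.842 = 3.168.
δ = d·√n ⇒ n = (δ/d)² = (3.168 / 0.43)² = 54.28.
Round up to the next whole unit.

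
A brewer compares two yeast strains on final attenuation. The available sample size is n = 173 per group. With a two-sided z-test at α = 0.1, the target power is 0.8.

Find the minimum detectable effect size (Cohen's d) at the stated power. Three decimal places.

d ≈ 0.267

Required noncentrality: δ = z_{0.05} + z_{0.20} = 1.645 + 0.842 = 2.486.
(The second rejection-region term Φ(−δ − z_{α/2}) is negligible and dropped.)
δ = d·√(n/2) ⇒ d = δ/√(n/2) = 2.486/√(173/2) = 0.2673.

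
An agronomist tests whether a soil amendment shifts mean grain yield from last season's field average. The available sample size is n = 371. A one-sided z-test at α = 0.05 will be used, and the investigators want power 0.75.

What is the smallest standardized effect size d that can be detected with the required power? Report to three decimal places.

d ≈ 0.120

Required noncentrality: δ = z_{0.05} + z_{0.25} = 1.645 + 0.674 = 2.319.
δ = d·√n ⇒ d = δ/√n = 2.319/√371 = 0.1204.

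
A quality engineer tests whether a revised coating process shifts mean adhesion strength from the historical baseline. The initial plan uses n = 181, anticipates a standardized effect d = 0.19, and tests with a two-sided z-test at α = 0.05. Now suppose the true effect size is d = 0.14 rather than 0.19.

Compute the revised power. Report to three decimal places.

Power ≈ 0.470

With d = 0.14: δ = d·√n = 0.14 × √181 = 1.8835. Critical value z_{0.025} = 1.960.
Revised power = Φ(δ − 1.960) + Φ(−δ − 1.960) = Φ(-0.076) + Φ(-3.843) = 0.4695 + 0.0001 = 0.4696.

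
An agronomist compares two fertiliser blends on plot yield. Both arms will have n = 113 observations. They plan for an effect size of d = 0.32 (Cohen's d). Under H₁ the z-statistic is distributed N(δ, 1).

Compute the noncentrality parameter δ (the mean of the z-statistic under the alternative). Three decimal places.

δ ≈ 2.405

δ = d·√(n/2) = 0.32 × √(113/2) = 2.4053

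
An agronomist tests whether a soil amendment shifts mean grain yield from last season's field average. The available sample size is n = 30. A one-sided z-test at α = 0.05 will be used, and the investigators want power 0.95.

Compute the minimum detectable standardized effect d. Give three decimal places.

d ≈ 0.601

Required noncentrality: δ = z_{0.05} + z_{0.05} = 1.645 + 1.645 = 3.290.
δ = d·√n ⇒ d = δ/√n = 3.290/√30 = 0.6006.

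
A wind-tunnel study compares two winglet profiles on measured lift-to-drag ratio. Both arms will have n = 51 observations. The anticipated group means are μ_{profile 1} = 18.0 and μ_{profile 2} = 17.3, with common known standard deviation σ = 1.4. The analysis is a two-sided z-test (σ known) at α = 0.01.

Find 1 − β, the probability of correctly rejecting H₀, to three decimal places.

Power ≈ 0.480

Standardized effect: d = |μ_{profile 1} − μ_{profile 2}| / σ = |18.0 − 17.3| / 1.4 = 0.5000
Noncentrality parameter: λ = d·√(n/2) = 0.5000 × √(51/2) = 2.5249
Two-sided α = 0.01 → critical value z_{0.005} = 2.576.
Power = Φ(λ − 2.576) + Φ(−λ − 2.576) = Φ(-0.051) + Φ(-5.101) = 0.4797 + 0.0000 = 0.4797.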